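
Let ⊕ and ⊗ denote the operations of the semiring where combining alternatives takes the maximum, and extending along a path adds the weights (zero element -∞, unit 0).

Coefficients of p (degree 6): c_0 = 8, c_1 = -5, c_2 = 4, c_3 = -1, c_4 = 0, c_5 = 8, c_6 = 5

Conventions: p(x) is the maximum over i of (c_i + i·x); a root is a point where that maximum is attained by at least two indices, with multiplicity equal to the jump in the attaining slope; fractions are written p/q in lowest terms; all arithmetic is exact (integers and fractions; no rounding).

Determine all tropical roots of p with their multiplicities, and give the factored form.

hull edge (i=0, c=8) to (i=5, c=8): slope 0, span 5
hull edge (i=5, c=8) to (i=6, c=5): slope -3, span 1
Factored form: p(x) = 5 ⊗ (x ⊕ 0) ⊗ (x ⊕ 0) ⊗ (x ⊕ 0) ⊗ (x ⊕ 0) ⊗ (x ⊕ 0) ⊗ (x ⊕ 3)
Answer: roots = 0 (mult 5), 3 (mult 1)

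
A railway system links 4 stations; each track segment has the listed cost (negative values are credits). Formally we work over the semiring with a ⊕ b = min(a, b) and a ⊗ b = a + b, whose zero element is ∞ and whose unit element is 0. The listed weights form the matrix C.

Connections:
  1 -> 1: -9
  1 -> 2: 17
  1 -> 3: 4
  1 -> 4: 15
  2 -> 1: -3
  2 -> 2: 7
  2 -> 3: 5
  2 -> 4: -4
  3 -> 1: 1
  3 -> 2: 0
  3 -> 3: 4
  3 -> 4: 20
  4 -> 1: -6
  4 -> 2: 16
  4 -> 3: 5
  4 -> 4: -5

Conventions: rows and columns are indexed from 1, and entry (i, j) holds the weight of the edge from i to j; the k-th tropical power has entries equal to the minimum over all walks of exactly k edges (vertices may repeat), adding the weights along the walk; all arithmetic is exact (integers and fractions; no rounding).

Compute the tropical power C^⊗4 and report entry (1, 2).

C^⊗2:
  [-18, 4, -5, 6]
  [-12, 5, 1, -9]
  [-8, 4, 5, -4]
  [-15, 5, -2, -10]
C^⊗3:
  [-27, -5, -14, -3]
  [-21, 1, -8, -14]
  [-17, 5, -4, -9]
  [-24, -2, -11, -15]
C^⊗4:
  [-36, -14, -23, -12]
  [-30, -8, -17, -19]
  [-26, -4, -13, -14]
  [-33, -11, -20, -20]
Key observation: the optimum is the walk 1->1->1->3->2, with weight (-9) + (-9) + 4 + 0 = -14.
Optimal value attained by: walk 1->1->1->3->2.
Answer: (C^⊗4)[1][2] = -14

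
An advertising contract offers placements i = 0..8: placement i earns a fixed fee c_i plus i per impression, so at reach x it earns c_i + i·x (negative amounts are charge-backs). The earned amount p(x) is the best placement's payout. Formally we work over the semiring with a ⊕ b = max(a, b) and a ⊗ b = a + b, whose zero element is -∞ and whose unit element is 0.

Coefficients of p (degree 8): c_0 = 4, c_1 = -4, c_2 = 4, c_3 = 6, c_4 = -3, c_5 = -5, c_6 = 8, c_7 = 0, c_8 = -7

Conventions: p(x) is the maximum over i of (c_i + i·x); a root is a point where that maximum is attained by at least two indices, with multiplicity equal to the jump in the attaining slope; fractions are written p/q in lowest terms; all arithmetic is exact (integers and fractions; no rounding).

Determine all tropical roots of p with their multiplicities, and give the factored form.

hull edge (i=0, c=4) to (i=6, c=8): slope 2/3, span 6
hull edge (i=6, c=8) to (i=8, c=-7): slope -15/2, span 2
Factored form: p(x) = -7 ⊗ (x ⊕ (-2/3)) ⊗ (x ⊕ (-2/3)) ⊗ (x ⊕ (-2/3)) ⊗ (x ⊕ (-2/3)) ⊗ (x ⊕ (-2/3)) ⊗ (x ⊕ (-2/3)) ⊗ (x ⊕ 15/2) ⊗ (x ⊕ 15/2)
Answer: roots = -2/3 (mult 6), 15/2 (mult 2)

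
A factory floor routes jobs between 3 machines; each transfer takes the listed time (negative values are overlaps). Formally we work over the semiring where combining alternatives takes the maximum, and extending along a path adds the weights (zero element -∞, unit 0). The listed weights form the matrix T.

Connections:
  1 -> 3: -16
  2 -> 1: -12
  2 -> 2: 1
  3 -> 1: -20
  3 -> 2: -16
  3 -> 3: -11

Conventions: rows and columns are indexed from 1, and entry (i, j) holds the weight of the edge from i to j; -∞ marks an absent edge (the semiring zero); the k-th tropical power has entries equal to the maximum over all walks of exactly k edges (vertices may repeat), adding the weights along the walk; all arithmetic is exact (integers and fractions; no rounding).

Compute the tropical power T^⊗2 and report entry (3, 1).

T^⊗2:
  [-36, -32, -27]
  [-11, 2, -28]
  [-28, -15, -22]
Key observation: the optimum is the walk 3->2->1, with weight (-16) + (-12) = -28.
Optimal value attained by: walk 3->2->1.
Answer: (T^⊗2)[3][1] = -28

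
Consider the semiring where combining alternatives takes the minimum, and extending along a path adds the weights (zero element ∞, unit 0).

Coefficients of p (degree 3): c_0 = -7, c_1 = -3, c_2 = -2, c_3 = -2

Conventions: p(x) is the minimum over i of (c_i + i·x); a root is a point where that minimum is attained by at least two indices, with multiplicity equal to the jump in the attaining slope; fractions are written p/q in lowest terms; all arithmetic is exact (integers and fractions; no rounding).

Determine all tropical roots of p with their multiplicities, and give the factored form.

hull edge (i=0, c=-7) to (i=3, c=-2): slope 5/3, span 3
Factored form: p(x) = -2 ⊗ (x ⊕ (-5/3)) ⊗ (x ⊕ (-5/3)) ⊗ (x ⊕ (-5/3))
Answer: roots = -5/3 (mult 3)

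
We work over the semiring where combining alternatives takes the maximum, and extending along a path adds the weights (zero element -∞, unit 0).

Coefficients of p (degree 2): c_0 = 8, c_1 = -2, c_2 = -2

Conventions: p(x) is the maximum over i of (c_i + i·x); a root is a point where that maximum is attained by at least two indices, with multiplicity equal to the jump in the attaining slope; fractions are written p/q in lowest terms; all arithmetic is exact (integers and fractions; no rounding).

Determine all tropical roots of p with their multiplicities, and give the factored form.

hull edge (i=0, c=8) to (i=2, c=-2): slope -5, span 2
Factored form: p(x) = -2 ⊗ (x ⊕ 5) ⊗ (x ⊕ 5)
Answer: roots = 5 (mult 2)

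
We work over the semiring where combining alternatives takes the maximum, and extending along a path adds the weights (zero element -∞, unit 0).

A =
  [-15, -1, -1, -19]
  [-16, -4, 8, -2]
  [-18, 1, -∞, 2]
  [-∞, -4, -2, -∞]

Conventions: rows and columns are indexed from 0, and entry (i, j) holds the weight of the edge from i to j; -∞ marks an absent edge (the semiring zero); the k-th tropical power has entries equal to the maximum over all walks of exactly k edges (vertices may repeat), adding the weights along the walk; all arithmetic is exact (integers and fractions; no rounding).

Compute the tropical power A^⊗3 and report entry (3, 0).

A^⊗2:
  [-17, 0, 7, 1]
  [-10, 9, 4, 10]
  [-15, -2, 9, -1]
  [-20, -1, 4, 0]
A^⊗3:
  [-11, 8, 8, 9]
  [-7, 6, 17, 7]
  [-9, 10, 6, 11]
  [-14, 5, 7, 6]
Key observation: the optimum is the walk 3->1->2->0, with weight (-4) + 8 + (-18) = -14.
Optimal value attained by: walk 3->1->2->0.
Answer: (A^⊗3)[3][0] = -14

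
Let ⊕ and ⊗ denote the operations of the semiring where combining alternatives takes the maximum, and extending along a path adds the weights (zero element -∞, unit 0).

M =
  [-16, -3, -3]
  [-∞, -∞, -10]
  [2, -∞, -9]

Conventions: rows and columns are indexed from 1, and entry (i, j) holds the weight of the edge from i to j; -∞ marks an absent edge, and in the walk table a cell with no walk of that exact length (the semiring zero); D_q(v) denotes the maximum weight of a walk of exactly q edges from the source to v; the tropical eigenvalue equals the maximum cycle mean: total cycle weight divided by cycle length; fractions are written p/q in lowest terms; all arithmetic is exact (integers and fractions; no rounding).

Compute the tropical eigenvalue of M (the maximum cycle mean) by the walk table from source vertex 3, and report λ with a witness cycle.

q=0: [-∞, -∞, 0]
q=1: [2, -∞, -9]
q=2: [-7, -1, -1]
q=3: [1, -10, -10]
Optimal cycle mean attained by: cycle 1->3->1, total (-3) + 2, length 2.
Answer: λ = -1/2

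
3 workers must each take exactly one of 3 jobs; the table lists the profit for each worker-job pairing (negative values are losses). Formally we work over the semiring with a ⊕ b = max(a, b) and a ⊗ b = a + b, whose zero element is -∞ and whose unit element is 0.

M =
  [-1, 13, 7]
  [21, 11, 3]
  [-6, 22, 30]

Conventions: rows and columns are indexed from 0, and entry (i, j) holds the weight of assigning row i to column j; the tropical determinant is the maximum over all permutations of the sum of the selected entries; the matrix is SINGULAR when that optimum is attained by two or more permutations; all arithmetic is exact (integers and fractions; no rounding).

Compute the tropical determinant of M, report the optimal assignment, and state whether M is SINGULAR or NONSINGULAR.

σ = (0, 1, 2): (-1) + 11 + 30 = 40
σ = (0, 2, 1): (-1) + 3 + 22 = 24
σ = (1, 0, 2): 13 + 21 + 30 = 64
σ = (1, 2, 0): 13 + 3 + (-6) = 10
σ = (2, 0, 1): 7 + 21 + 22 = 50
σ = (2, 1, 0): 7 + 11 + (-6) = 12
Optimal value attained by: σ = (1, 0, 2).
Answer: det⊕(M) = 64; verdict: NONSINGULAR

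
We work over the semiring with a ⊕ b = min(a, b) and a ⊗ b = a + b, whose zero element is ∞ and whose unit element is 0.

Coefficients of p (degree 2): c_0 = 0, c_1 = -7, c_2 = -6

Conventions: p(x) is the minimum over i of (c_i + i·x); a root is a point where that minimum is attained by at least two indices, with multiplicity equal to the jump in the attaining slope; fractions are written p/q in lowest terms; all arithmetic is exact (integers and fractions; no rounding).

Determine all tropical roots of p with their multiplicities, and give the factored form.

hull edge (i=0, c=0) to (i=1, c=-7): slope -7, span 1
hull edge (i=1, c=-7) to (i=2, c=-6): slope 1, span 1
Factored form: p(x) = -6 ⊗ (x ⊕ (-1)) ⊗ (x ⊕ 7)
Answer: roots = -1 (mult 1), 7 (mult 1)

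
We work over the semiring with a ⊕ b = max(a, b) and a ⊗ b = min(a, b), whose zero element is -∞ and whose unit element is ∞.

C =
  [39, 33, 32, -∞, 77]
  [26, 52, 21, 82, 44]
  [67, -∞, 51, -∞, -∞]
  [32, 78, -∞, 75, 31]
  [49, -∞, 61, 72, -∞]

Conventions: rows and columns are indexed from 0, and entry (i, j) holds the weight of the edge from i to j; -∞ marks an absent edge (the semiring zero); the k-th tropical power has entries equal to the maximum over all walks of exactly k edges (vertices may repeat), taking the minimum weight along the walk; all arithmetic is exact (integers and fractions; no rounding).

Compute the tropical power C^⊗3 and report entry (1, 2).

C^⊗2:
  [49, 33, 61, 72, 39]
  [44, 78, 44, 75, 44]
  [51, 33, 51, -∞, 67]
  [32, 75, 32, 78, 44]
  [61, 72, 51, 72, 49]
C^⊗3:
  [61, 72, 51, 72, 49]
  [44, 75, 44, 78, 44]
  [51, 33, 61, 67, 51]
  [44, 78, 44, 75, 44]
  [51, 72, 51, 72, 61]
Key observation: the optimum is the walk 1->1->4->2, with weight 52 min 44 min 61 = 44.
Optimal value attained by: walk 1->1->4->2.
Answer: (C^⊗3)[1][2] = 44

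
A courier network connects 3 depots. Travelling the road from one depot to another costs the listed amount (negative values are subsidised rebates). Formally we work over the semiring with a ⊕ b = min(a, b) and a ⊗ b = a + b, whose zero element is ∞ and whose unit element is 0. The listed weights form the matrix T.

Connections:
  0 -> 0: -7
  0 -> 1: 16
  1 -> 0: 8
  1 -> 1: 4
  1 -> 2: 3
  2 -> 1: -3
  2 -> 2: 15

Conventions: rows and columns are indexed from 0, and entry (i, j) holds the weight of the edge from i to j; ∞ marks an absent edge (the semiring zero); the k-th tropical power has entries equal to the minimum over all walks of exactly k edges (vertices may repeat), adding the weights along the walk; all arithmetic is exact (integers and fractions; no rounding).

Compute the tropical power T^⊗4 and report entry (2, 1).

T^⊗2:
  [-14, 9, 19]
  [1, 0, 7]
  [5, 1, 0]
T^⊗3:
  [-21, 2, 12]
  [-6, 4, 3]
  [-2, -3, 4]
T^⊗4:
  [-28, -5, 5]
  [-13, 0, 7]
  [-9, 1, 0]
Key observation: the optimum is the walk 2->1->1->2->1, with weight (-3) + 4 + 3 + (-3) = 1.
Optimal value attained by: walk 2->1->1->2->1.
Answer: (T^⊗4)[2][1] = 1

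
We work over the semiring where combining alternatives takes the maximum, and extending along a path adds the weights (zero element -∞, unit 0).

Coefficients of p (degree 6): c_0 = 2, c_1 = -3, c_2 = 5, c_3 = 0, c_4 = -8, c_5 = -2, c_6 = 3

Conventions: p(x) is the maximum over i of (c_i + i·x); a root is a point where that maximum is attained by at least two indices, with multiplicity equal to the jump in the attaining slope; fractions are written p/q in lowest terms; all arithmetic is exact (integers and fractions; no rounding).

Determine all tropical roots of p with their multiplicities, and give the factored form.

hull edge (i=0, c=2) to (i=2, c=5): slope 3/2, span 2
hull edge (i=2, c=5) to (i=6, c=3): slope -1/2, span 4
Factored form: p(x) = 3 ⊗ (x ⊕ (-3/2)) ⊗ (x ⊕ (-3/2)) ⊗ (x ⊕ 1/2) ⊗ (x ⊕ 1/2) ⊗ (x ⊕ 1/2) ⊗ (x ⊕ 1/2)
Answer: roots = -3/2 (mult 2), 1/2 (mult 4)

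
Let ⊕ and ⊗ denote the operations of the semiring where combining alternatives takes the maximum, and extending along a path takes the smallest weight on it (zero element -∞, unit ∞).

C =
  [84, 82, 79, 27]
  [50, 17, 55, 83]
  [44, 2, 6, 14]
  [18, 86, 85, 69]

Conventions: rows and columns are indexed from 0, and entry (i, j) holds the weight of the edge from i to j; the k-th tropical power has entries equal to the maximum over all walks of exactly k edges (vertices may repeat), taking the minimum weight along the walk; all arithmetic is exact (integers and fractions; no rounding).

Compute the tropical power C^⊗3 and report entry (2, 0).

C^⊗2:
  [84, 82, 79, 82]
  [50, 83, 83, 69]
  [44, 44, 44, 27]
  [50, 69, 69, 83]
C^⊗3:
  [84, 82, 82, 82]
  [50, 69, 69, 83]
  [44, 44, 44, 44]
  [50, 83, 83, 69]
Key observation: the optimum is the walk 2->0->0->0, with weight 44 min 84 min 84 = 44.
Optimal value attained by: walk 2->0->0->0.
Answer: (C^⊗3)[2][0] = 44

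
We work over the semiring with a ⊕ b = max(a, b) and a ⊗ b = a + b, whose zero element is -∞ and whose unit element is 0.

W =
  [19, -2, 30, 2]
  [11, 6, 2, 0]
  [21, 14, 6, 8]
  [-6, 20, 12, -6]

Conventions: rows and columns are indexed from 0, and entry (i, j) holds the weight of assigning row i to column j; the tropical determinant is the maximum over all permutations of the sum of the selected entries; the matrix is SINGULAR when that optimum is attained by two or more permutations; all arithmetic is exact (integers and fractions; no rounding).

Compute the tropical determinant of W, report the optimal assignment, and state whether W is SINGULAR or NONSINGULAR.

σ = (0, 1, 2, 3): 19 + 6 + 6 + (-6) = 25
σ = (0, 1, 3, 2): 19 + 6 + 8 + 12 = 45
σ = (0, 2, 1, 3): 19 + 2 + 14 + (-6) = 29
σ = (0, 2, 3, 1): 19 + 2 + 8 + 20 = 49
σ = (0, 3, 1, 2): 19 + 0 + 14 + 12 = 45
σ = (0, 3, 2, 1): 19 + 0 + 6 + 20 = 45
σ = (1, 0, 2, 3): (-2) + 11 + 6 + (-6) = 9
σ = (1, 0, 3, 2): (-2) + 11 + 8 + 12 = 29
σ = (1, 2, 0, 3): (-2) + 2 + 21 + (-6) = 15
σ = (1, 2, 3, 0): (-2) + 2 + 8 + (-6) = 2
σ = (1, 3, 0, 2): (-2) + 0 + 21 + 12 = 31
σ = (1, 3, 2, 0): (-2) + 0 + 6 + (-6) = -2
σ = (2, 0, 1, 3): 30 + 11 + 14 + (-6) = 49
σ = (2, 0, 3, 1): 30 + 11 + 8 + 20 = 69
σ = (2, 1, 0, 3): 30 + 6 + 21 + (-6) = 51
σ = (2, 1, 3, 0): 30 + 6 + 8 + (-6) = 38
σ = (2, 3, 0, 1): 30 + 0 + 21 + 20 = 71
σ = (2, 3, 1, 0): 30 + 0 + 14 + (-6) = 38
σ = (3, 0, 1, 2): 2 + 11 + 14 + 12 = 39
σ = (3, 0, 2, 1): 2 + 11 + 6 + 20 = 39
σ = (3, 1, 0, 2): 2 + 6 + 21 + 12 = 41
σ = (3, 1, 2, 0): 2 + 6 + 6 + (-6) = 8
σ = (3, 2, 0, 1): 2 + 2 + 21 + 20 = 45
σ = (3, 2, 1, 0): 2 + 2 + 14 + (-6) = 12
Optimal value attained by: σ = (2, 3, 0, 1).
Answer: det⊕(W) = 71; verdict: NONSINGULAR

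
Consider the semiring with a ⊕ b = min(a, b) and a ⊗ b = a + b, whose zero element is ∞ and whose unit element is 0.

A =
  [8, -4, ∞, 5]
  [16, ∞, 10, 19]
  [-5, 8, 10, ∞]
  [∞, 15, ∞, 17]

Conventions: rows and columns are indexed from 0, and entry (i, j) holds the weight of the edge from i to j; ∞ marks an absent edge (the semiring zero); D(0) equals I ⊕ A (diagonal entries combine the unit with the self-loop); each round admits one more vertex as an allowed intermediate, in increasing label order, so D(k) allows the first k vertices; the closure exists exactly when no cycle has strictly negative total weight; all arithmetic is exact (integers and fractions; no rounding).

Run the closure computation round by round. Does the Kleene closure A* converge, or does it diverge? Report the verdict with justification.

D(0):
  [0, -4, ∞, 5]
  [16, 0, 10, 19]
  [-5, 8, 0, ∞]
  [∞, 15, ∞, 0]
D(1):
  [0, -4, ∞, 5]
  [16, 0, 10, 19]
  [-5, -9, 0, 0]
  [∞, 15, ∞, 0]
D(2):
  [0, -4, 6, 5]
  [16, 0, 10, 19]
  [-5, -9, 0, 0]
  [31, 15, 25, 0]
D(3):
  [0, -4, 6, 5]
  [5, 0, 10, 10]
  [-5, -9, 0, 0]
  [20, 15, 25, 0]
D(4):
  [0, -4, 6, 5]
  [5, 0, 10, 10]
  [-5, -9, 0, 0]
  [20, 15, 25, 0]
Key observation: every diagonal entry stays at the unit through all rounds, so no improving cycle exists.
Answer: CONVERGES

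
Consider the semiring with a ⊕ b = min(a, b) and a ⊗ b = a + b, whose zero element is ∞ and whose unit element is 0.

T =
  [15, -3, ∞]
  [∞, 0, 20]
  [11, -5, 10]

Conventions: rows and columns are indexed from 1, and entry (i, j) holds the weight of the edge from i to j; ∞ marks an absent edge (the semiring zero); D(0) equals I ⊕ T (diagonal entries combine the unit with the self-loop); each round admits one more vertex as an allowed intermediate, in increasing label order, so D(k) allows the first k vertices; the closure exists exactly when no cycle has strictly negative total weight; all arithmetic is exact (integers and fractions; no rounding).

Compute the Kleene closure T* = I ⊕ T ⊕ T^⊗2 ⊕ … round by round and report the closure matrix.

D(0):
  [0, -3, ∞]
  [∞, 0, 20]
  [11, -5, 0]
D(1):
  [0, -3, ∞]
  [∞, 0, 20]
  [11, -5, 0]
D(2):
  [0, -3, 17]
  [∞, 0, 20]
  [11, -5, 0]
D(3):
  [0, -3, 17]
  [31, 0, 20]
  [11, -5, 0]
Answer: T* = [[0, -3, 17], [31, 0, 20], [11, -5, 0]]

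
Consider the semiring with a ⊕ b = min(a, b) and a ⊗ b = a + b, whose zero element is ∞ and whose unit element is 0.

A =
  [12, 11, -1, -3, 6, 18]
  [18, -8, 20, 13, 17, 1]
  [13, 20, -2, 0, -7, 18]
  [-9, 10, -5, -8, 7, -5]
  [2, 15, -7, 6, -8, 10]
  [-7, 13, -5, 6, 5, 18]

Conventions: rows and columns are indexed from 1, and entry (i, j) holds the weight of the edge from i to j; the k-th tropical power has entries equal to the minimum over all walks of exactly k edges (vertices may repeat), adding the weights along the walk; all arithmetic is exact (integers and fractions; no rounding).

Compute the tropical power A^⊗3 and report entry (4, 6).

A^⊗2:
  [-12, 3, -8, -11, -8, -8]
  [-6, -16, -4, 5, 6, -7]
  [-9, 8, -14, -8, -15, -5]
  [-17, 2, -13, -16, -12, -13]
  [-6, 7, -15, -7, -16, 1]
  [-3, 4, -8, -10, -12, 1]
A^⊗3:
  [-20, -5, -16, -19, -16, -16]
  [-14, -24, -12, -9, -11, -15]
  [-17, 0, -22, -16, -23, -13]
  [-25, -6, -21, -24, -20, -21]
  [-16, -1, -23, -15, -24, -12]
  [-19, -4, -19, -18, -20, -15]
Key observation: the optimum is the walk 4->4->4->6, with weight (-8) + (-8) + (-5) = -21.
Optimal value attained by: walk 4->4->4->6.
Answer: (A^⊗3)[4][6] = -21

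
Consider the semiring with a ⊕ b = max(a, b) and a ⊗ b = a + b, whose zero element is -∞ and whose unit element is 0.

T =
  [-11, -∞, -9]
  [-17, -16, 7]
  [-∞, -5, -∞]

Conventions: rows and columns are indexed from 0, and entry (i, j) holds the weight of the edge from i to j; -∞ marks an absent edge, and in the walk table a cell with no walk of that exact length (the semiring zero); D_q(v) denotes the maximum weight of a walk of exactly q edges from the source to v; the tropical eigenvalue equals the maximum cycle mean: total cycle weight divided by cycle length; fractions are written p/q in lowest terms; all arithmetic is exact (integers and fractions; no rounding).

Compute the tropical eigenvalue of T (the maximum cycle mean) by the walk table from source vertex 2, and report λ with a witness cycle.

q=0: [-∞, -∞, 0]
q=1: [-∞, -5, -∞]
q=2: [-22, -21, 2]
q=3: [-33, -3, -14]
Optimal cycle mean attained by: cycle 1->2->1, total 7 + (-5), length 2.
Answer: λ = 1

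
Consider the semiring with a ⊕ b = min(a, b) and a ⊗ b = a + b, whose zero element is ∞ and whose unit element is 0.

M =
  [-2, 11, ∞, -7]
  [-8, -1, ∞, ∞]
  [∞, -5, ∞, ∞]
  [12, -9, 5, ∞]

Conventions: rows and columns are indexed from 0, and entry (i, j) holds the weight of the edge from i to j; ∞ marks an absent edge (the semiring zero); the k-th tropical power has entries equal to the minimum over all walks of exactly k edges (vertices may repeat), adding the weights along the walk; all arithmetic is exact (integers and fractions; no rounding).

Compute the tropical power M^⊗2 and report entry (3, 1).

M^⊗2:
  [-4, -16, -2, -9]
  [-10, -2, ∞, -15]
  [-13, -6, ∞, ∞]
  [-17, -10, ∞, 5]
Key observation: the optimum is the walk 3->1->1, with weight (-9) + (-1) = -10.
Optimal value attained by: walk 3->1->1.
Answer: (M^⊗2)[3][1] = -10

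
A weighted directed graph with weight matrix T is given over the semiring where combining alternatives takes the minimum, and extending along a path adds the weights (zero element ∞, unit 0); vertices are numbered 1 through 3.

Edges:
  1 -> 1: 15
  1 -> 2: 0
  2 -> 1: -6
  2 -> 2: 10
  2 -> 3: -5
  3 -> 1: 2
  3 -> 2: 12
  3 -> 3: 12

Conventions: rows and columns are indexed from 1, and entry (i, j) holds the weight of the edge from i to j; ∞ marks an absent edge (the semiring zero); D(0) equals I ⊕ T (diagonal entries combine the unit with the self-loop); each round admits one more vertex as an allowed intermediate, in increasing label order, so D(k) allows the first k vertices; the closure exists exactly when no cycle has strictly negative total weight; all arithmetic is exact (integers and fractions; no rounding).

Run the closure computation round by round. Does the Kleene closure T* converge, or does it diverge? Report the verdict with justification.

D(0):
  [0, 0, ∞]
  [-6, 0, -5]
  [2, 12, 0]
Detection: at round 1, diagonal entry (2, 2) turns strictly negative.
Key observation: the cycle 2->1->2 has total weight (-6) + 0, which is strictly negative.
Answer: DIVERGES — negative cycle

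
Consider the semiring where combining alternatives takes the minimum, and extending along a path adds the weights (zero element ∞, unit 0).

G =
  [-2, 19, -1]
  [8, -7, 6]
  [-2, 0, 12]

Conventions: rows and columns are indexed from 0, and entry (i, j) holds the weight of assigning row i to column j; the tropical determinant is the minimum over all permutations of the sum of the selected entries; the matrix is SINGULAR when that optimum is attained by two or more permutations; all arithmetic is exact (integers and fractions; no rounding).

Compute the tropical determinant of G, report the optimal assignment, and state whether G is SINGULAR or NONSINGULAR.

σ = (0, 1, 2): (-2) + (-7) + 12 = 3
σ = (0, 2, 1): (-2) + 6 + 0 = 4
σ = (1, 0, 2): 19 + 8 + 12 = 39
σ = (1, 2, 0): 19 + 6 + (-2) = 23
σ = (2, 0, 1): (-1) + 8 + 0 = 7
σ = (2, 1, 0): (-1) + (-7) + (-2) = -10
Optimal value attained by: σ = (2, 1, 0).
Answer: det⊕(G) = -10; verdict: NONSINGULAR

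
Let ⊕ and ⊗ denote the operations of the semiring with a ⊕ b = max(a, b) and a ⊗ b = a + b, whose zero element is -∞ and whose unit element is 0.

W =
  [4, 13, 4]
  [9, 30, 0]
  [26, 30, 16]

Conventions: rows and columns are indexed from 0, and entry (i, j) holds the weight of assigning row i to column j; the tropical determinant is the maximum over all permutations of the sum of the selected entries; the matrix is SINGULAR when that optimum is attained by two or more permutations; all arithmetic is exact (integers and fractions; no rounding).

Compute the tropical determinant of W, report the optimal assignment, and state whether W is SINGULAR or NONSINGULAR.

σ = (0, 1, 2): 4 + 30 + 16 = 50
σ = (0, 2, 1): 4 + 0 + 30 = 34
σ = (1, 0, 2): 13 + 9 + 16 = 38
σ = (1, 2, 0): 13 + 0 + 26 = 39
σ = (2, 0, 1): 4 + 9 + 30 = 43
σ = (2, 1, 0): 4 + 30 + 26 = 60
Optimal value attained by: σ = (2, 1, 0).
Answer: det⊕(W) = 60; verdict: NONSINGULAR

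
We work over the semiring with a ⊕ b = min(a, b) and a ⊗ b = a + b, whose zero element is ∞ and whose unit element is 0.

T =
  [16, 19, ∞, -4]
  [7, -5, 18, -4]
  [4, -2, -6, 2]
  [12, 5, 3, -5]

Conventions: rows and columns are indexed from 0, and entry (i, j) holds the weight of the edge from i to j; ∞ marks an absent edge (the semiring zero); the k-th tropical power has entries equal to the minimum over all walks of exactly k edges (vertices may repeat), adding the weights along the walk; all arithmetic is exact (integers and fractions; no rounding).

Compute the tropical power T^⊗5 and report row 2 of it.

T^⊗2:
  [8, 1, -1, -9]
  [2, -10, -1, -9]
  [-2, -8, -12, -6]
  [7, 0, -3, -10]
T^⊗3:
  [3, -4, -7, -14]
  [-3, -15, -7, -14]
  [-8, -14, -18, -12]
  [1, -5, -9, -15]
T^⊗4:
  [-3, -9, -13, -19]
  [-8, -20, -13, -19]
  [-14, -20, -24, -18]
  [-5, -11, -15, -20]
T^⊗5:
  [-9, -15, -19, -24]
  [-13, -25, -19, -24]
  [-20, -26, -30, -24]
  [-11, -17, -21, -25]
Answer: row 2 of T^⊗5 = [-20, -26, -30, -24]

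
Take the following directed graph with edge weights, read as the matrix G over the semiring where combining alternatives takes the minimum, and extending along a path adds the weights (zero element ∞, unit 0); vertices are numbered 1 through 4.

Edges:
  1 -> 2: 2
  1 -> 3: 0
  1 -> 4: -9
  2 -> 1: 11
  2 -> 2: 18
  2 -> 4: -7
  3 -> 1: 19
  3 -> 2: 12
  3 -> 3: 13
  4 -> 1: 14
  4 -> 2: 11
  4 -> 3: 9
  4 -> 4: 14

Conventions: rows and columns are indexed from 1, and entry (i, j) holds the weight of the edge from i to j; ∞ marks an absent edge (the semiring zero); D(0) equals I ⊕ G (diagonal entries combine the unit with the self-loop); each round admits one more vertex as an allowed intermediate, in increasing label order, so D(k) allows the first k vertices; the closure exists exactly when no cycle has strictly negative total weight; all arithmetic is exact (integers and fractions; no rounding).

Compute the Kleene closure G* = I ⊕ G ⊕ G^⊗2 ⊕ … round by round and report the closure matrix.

D(0):
  [0, 2, 0, -9]
  [11, 0, ∞, -7]
  [19, 12, 0, ∞]
  [14, 11, 9, 0]
D(1):
  [0, 2, 0, -9]
  [11, 0, 11, -7]
  [19, 12, 0, 10]
  [14, 11, 9, 0]
D(2):
  [0, 2, 0, -9]
  [11, 0, 11, -7]
  [19, 12, 0, 5]
  [14, 11, 9, 0]
D(3):
  [0, 2, 0, -9]
  [11, 0, 11, -7]
  [19, 12, 0, 5]
  [14, 11, 9, 0]
D(4):
  [0, 2, 0, -9]
  [7, 0, 2, -7]
  [19, 12, 0, 5]
  [14, 11, 9, 0]
Answer: G* = [[0, 2, 0, -9], [7, 0, 2, -7], [19, 12, 0, 5], [14, 11, 9, 0]]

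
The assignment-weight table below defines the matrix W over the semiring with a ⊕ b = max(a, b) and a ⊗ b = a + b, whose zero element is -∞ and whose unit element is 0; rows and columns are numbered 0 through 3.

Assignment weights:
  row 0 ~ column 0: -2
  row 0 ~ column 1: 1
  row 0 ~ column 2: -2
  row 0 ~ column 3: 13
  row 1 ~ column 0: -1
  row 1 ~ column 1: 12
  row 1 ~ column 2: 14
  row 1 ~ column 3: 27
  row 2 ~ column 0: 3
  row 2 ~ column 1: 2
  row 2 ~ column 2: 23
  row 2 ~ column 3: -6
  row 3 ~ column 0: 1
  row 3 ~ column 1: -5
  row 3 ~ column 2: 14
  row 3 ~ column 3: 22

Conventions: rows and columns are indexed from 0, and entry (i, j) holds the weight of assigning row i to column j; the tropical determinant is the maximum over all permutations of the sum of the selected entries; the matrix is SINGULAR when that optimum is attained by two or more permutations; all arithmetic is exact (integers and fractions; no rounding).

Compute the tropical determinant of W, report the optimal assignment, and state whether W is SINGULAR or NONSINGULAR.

σ = (0, 1, 2, 3): (-2) + 12 + 23 + 22 = 55
σ = (0, 1, 3, 2): (-2) + 12 + (-6) + 14 = 18
σ = (0, 2, 1, 3): (-2) + 14 + 2 + 22 = 36
σ = (0, 2, 3, 1): (-2) + 14 + (-6) + (-5) = 1
σ = (0, 3, 1, 2): (-2) + 27 + 2 + 14 = 41
σ = (0, 3, 2, 1): (-2) + 27 + 23 + (-5) = 43
σ = (1, 0, 2, 3): 1 + (-1) + 23 + 22 = 45
σ = (1, 0, 3, 2): 1 + (-1) + (-6) + 14 = 8
σ = (1, 2, 0, 3): 1 + 14 + 3 + 22 = 40
σ = (1, 2, 3, 0): 1 + 14 + (-6) + 1 = 10
σ = (1, 3, 0, 2): 1 + 27 + 3 + 14 = 45
σ = (1, 3, 2, 0): 1 + 27 + 23 + 1 = 52
σ = (2, 0, 1, 3): (-2) + (-1) + 2 + 22 = 21
σ = (2, 0, 3, 1): (-2) + (-1) + (-6) + (-5) = -14
σ = (2, 1, 0, 3): (-2) + 12 + 3 + 22 = 35
σ = (2, 1, 3, 0): (-2) + 12 + (-6) + 1 = 5
σ = (2, 3, 0, 1): (-2) + 27 + 3 + (-5) = 23
σ = (2, 3, 1, 0): (-2) + 27 + 2 + 1 = 28
σ = (3, 0, 1, 2): 13 + (-1) + 2 + 14 = 28
σ = (3, 0, 2, 1): 13 + (-1) + 23 + (-5) = 30
σ = (3, 1, 0, 2): 13 + 12 + 3 + 14 = 42
σ = (3, 1, 2, 0): 13 + 12 + 23 + 1 = 49
σ = (3, 2, 0, 1): 13 + 14 + 3 + (-5) = 25
σ = (3, 2, 1, 0): 13 + 14 + 2 + 1 = 30
Optimal value attained by: σ = (0, 1, 2, 3).
Answer: det⊕(W) = 55; verdict: NONSINGULAR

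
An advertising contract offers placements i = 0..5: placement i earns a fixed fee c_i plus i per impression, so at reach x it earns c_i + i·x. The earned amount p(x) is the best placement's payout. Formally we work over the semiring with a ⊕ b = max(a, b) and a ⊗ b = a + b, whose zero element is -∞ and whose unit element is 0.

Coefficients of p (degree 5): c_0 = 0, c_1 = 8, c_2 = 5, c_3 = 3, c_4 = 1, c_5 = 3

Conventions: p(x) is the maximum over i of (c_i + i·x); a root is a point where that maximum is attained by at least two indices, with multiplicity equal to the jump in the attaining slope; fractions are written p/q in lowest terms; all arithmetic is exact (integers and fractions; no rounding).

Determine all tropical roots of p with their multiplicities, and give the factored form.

hull edge (i=0, c=0) to (i=1, c=8): slope 8, span 1
hull edge (i=1, c=8) to (i=5, c=3): slope -5/4, span 4
Factored form: p(x) = 3 ⊗ (x ⊕ (-8)) ⊗ (x ⊕ 5/4) ⊗ (x ⊕ 5/4) ⊗ (x ⊕ 5/4) ⊗ (x ⊕ 5/4)
Answer: roots = -8 (mult 1), 5/4 (mult 4)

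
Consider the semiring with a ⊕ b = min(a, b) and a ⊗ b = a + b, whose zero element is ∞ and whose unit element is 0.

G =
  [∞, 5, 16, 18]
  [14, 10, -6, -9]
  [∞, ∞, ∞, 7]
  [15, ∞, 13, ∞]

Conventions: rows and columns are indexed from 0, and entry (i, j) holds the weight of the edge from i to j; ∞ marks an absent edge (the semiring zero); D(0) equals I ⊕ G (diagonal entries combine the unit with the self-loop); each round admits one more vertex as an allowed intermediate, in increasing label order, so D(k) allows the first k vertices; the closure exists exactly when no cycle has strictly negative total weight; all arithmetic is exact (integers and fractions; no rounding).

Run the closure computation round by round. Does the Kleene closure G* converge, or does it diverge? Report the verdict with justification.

D(0):
  [0, 5, 16, 18]
  [14, 0, -6, -9]
  [∞, ∞, 0, 7]
  [15, ∞, 13, 0]
D(1):
  [0, 5, 16, 18]
  [14, 0, -6, -9]
  [∞, ∞, 0, 7]
  [15, 20, 13, 0]
D(2):
  [0, 5, -1, -4]
  [14, 0, -6, -9]
  [∞, ∞, 0, 7]
  [15, 20, 13, 0]
D(3):
  [0, 5, -1, -4]
  [14, 0, -6, -9]
  [∞, ∞, 0, 7]
  [15, 20, 13, 0]
D(4):
  [0, 5, -1, -4]
  [6, 0, -6, -9]
  [22, 27, 0, 7]
  [15, 20, 13, 0]
Key observation: every diagonal entry stays at the unit through all rounds, so no improving cycle exists.
Answer: CONVERGES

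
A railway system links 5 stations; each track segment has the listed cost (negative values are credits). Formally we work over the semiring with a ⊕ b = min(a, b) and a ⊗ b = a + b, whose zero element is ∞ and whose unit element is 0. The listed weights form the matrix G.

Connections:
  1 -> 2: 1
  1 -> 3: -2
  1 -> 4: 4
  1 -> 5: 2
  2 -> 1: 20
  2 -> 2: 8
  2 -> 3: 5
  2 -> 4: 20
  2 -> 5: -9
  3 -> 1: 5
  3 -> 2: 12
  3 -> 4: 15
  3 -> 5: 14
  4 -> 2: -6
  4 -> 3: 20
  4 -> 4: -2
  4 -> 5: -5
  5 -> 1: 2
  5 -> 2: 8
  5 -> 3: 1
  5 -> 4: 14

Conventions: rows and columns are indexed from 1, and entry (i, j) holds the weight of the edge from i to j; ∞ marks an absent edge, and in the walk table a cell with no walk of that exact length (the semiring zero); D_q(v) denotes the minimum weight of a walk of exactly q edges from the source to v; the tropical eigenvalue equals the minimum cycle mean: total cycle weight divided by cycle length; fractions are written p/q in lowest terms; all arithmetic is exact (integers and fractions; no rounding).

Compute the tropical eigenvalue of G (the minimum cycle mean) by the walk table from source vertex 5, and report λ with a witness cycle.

q=0: [∞, ∞, ∞, ∞, 0]
q=1: [2, 8, 1, 14, ∞]
q=2: [6, 3, 0, 6, -1]
q=3: [1, 0, 0, 4, -6]
q=4: [-4, -2, -5, 2, -9]
q=5: [-7, -4, -8, 0, -11]
Optimal cycle mean attained by: cycle 1->4->2->5->1, total 4 + (-6) + (-9) + 2, length 4.
Answer: λ = -9/4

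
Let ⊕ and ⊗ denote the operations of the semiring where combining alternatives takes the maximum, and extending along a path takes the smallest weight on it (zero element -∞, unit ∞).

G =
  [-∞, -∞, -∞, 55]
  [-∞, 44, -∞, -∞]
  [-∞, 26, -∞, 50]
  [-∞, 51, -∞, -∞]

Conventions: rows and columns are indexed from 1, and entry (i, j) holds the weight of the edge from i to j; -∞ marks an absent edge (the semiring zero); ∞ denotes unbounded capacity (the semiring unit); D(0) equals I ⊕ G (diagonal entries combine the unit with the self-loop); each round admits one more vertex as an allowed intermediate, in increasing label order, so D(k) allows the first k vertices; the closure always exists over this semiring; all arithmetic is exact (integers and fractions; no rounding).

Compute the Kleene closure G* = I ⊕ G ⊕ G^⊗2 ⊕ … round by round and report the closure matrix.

D(0):
  [∞, -∞, -∞, 55]
  [-∞, ∞, -∞, -∞]
  [-∞, 26, ∞, 50]
  [-∞, 51, -∞, ∞]
D(1):
  [∞, -∞, -∞, 55]
  [-∞, ∞, -∞, -∞]
  [-∞, 26, ∞, 50]
  [-∞, 51, -∞, ∞]
D(2):
  [∞, -∞, -∞, 55]
  [-∞, ∞, -∞, -∞]
  [-∞, 26, ∞, 50]
  [-∞, 51, -∞, ∞]
D(3):
  [∞, -∞, -∞, 55]
  [-∞, ∞, -∞, -∞]
  [-∞, 26, ∞, 50]
  [-∞, 51, -∞, ∞]
D(4):
  [∞, 51, -∞, 55]
  [-∞, ∞, -∞, -∞]
  [-∞, 50, ∞, 50]
  [-∞, 51, -∞, ∞]
Answer: G* = [[∞, 51, -∞, 55], [-∞, ∞, -∞, -∞], [-∞, 50, ∞, 50], [-∞, 51, -∞, ∞]]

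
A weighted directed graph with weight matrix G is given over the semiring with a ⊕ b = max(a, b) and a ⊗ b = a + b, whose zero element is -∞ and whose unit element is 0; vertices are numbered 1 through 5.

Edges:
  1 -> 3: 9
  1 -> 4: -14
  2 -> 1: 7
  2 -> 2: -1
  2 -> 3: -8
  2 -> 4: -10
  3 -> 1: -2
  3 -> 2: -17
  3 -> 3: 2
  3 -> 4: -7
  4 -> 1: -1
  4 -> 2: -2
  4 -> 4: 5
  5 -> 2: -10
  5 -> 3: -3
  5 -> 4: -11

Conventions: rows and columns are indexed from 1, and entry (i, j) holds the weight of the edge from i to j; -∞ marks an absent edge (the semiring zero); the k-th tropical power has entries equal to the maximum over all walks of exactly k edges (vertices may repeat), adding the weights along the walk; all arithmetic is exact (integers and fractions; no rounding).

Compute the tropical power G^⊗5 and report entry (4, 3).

G^⊗2:
  [7, -8, 11, 2, -∞]
  [6, -2, 16, -5, -∞]
  [0, -9, 7, -2, -∞]
  [5, 3, 8, 10, -∞]
  [-3, -11, -1, -6, -∞]
G^⊗3:
  [9, 0, 16, 7, -∞]
  [14, -1, 18, 9, -∞]
  [5, -4, 9, 3, -∞]
  [10, 8, 14, 15, -∞]
  [-3, -8, 6, -1, -∞]
G^⊗4:
  [14, 5, 18, 12, -∞]
  [16, 7, 23, 14, -∞]
  [7, 1, 14, 8, -∞]
  [15, 13, 19, 20, -∞]
  [4, -3, 8, 4, -∞]
G^⊗5:
  [16, 10, 23, 17, -∞]
  [21, 12, 25, 19, -∞]
  [12, 6, 16, 13, -∞]
  [20, 18, 24, 25, -∞]
  [6, 2, 13, 9, -∞]
Key observation: the optimum is the walk 4->4->4->2->1->3, with weight 5 + 5 + (-2) + 7 + 9 = 24.
Optimal value attained by: walk 4->4->4->2->1->3.
Answer: (G^⊗5)[4][3] = 24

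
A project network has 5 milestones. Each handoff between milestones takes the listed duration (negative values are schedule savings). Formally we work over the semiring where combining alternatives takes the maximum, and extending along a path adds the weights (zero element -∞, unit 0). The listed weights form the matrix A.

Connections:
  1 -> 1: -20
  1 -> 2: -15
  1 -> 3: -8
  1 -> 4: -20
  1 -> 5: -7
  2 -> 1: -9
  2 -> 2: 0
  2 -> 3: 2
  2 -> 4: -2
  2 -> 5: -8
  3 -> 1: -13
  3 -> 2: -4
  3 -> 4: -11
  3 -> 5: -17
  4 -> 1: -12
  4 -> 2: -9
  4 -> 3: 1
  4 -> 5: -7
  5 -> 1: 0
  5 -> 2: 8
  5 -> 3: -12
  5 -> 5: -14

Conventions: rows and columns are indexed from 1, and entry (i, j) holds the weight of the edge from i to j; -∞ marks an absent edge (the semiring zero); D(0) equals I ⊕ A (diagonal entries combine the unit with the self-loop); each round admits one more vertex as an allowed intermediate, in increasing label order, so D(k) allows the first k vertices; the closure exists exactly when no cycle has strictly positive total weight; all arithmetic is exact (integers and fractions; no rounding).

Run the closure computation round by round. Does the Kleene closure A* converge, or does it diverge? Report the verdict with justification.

D(0):
  [0, -15, -8, -20, -7]
  [-9, 0, 2, -2, -8]
  [-13, -4, 0, -11, -17]
  [-12, -9, 1, 0, -7]
  [0, 8, -12, -∞, 0]
D(1):
  [0, -15, -8, -20, -7]
  [-9, 0, 2, -2, -8]
  [-13, -4, 0, -11, -17]
  [-12, -9, 1, 0, -7]
  [0, 8, -8, -20, 0]
D(2):
  [0, -15, -8, -17, -7]
  [-9, 0, 2, -2, -8]
  [-13, -4, 0, -6, -12]
  [-12, -9, 1, 0, -7]
  [0, 8, 10, 6, 0]
D(3):
  [0, -12, -8, -14, -7]
  [-9, 0, 2, -2, -8]
  [-13, -4, 0, -6, -12]
  [-12, -3, 1, 0, -7]
  [0, 8, 10, 6, 0]
D(4):
  [0, -12, -8, -14, -7]
  [-9, 0, 2, -2, -8]
  [-13, -4, 0, -6, -12]
  [-12, -3, 1, 0, -7]
  [0, 8, 10, 6, 0]
D(5):
  [0, 1, 3, -1, -7]
  [-8, 0, 2, -2, -8]
  [-12, -4, 0, -6, -12]
  [-7, 1, 3, 0, -7]
  [0, 8, 10, 6, 0]
Key observation: every diagonal entry stays at the unit through all rounds, so no improving cycle exists.
Answer: CONVERGES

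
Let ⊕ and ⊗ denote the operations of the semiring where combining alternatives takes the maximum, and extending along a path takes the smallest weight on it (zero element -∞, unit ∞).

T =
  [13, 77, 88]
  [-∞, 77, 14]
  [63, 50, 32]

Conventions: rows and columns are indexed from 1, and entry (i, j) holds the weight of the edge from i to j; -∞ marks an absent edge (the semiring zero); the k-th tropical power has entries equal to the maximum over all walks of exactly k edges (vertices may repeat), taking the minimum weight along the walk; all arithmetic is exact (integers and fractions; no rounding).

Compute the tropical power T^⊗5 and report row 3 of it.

T^⊗2:
  [63, 77, 32]
  [14, 77, 14]
  [32, 63, 63]
T^⊗3:
  [32, 77, 63]
  [14, 77, 14]
  [63, 63, 32]
T^⊗4:
  [63, 77, 32]
  [14, 77, 14]
  [32, 63, 63]
T^⊗5:
  [32, 77, 63]
  [14, 77, 14]
  [63, 63, 32]
Answer: row 3 of T^⊗5 = [63, 63, 32]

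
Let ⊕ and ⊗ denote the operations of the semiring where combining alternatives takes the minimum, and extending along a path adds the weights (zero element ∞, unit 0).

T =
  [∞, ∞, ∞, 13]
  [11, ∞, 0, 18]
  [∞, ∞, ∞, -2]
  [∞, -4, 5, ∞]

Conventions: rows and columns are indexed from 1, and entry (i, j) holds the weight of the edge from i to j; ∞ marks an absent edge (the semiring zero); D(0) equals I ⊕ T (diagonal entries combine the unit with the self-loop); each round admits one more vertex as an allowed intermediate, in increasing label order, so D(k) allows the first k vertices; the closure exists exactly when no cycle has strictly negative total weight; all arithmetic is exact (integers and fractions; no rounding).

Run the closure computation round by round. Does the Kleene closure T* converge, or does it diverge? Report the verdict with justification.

D(0):
  [0, ∞, ∞, 13]
  [11, 0, 0, 18]
  [∞, ∞, 0, -2]
  [∞, -4, 5, 0]
D(1):
  [0, ∞, ∞, 13]
  [11, 0, 0, 18]
  [∞, ∞, 0, -2]
  [∞, -4, 5, 0]
D(2):
  [0, ∞, ∞, 13]
  [11, 0, 0, 18]
  [∞, ∞, 0, -2]
  [7, -4, -4, 0]
Detection: at round 3, diagonal entry (4, 4) turns strictly negative.
Key observation: the cycle 4->2->3->4 has total weight (-4) + 0 + (-2), which is strictly negative.
Answer: DIVERGES — negative cycle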